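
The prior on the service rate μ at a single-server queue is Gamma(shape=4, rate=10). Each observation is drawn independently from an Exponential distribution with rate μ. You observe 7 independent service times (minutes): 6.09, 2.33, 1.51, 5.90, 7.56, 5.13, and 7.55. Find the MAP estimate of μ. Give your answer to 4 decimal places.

The Exponential(rate=μ) likelihood is ∝ μ^n e^(−μΣtᵢ). Here n = 7 and Σtᵢ = 6.09 + 2.33 + 1.51 + 5.90 + 7.56 + 5.13 + 7.55 = 36.07.
Posterior ∝ μ^3e^(−10μ) · μ^7e^(−36.07μ) = μ^10e^(−46.07μ), i.e. Gamma(11, 46.07).
Mode = (a−1)/b = 10/46.07 ≈ 0.2171.

μ̂_MAP = 0.2171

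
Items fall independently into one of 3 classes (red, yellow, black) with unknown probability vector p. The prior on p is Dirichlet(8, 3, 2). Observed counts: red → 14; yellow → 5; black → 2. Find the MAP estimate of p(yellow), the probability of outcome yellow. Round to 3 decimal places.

The posterior is Dirichlet(αᵢ + nᵢ) = Dirichlet(22, 8, 4).
For a Dirichlet(a₁,…,a_K) with all aᵢ > 1, the mode has j-th component (aⱼ − 1)/(Σaᵢ − K).
Here Σaᵢ = 34 and K = 3, so p(yellow) = (8 − 1)/(34 − 3) = 7/31 ≈ 0.226.

MAP estimate of p(yellow) = 0.226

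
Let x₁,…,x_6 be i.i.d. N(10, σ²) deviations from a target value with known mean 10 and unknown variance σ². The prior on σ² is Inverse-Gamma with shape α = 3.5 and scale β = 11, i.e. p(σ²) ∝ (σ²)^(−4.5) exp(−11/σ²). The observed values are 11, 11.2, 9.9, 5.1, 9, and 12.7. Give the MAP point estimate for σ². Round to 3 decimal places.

σ̂²_MAP = 3.783

Sum of squared deviations about the known mean: SS = (11−10)² + (11.2−10)² + (9.9−10)² + (5.1−10)² + (9−10)² + (12.7−10)² = 34.75.
The Normal likelihood contributes (σ²)^(−n/2) exp(−SS/(2σ²)), so the posterior is Inverse-Gamma(α + n/2, β + SS/2) = Inverse-Gamma(6.5, 28.375).
The mode of Inverse-Gamma(a, b) is b/(a+1) = 28.375/7.5 ≈ 3.783.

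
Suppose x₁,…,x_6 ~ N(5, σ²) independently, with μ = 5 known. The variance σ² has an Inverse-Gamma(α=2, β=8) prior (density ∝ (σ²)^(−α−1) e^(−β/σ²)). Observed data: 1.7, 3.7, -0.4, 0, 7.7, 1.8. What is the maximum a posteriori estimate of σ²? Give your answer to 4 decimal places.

Sum of squared deviations about the known mean: SS = (1.7−5)² + (3.7−5)² + (-0.4−5)² + (0−5)² + (7.7−5)² + (1.8−5)² = 84.27.
The Normal likelihood contributes (σ²)^(−n/2) exp(−SS/(2σ²)), so the posterior is Inverse-Gamma(α + n/2, β + SS/2) = Inverse-Gamma(5, 50.135).
The mode of Inverse-Gamma(a, b) is b/(a+1) = 50.135/6 ≈ 8.3558.

σ̂²_MAP = 8.3558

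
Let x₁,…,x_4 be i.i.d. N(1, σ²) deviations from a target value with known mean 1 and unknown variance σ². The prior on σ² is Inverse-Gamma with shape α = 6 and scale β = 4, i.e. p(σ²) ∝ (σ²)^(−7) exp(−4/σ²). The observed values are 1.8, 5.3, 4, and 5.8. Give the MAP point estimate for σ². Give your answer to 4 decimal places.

Sum of squared deviations about the known mean: SS = (1.8−1)² + (5.3−1)² + (4−1)² + (5.8−1)² = 51.17.
The Normal likelihood contributes (σ²)^(−n/2) exp(−SS/(2σ²)), so the posterior is Inverse-Gamma(α + n/2, β + SS/2) = Inverse-Gamma(8, 29.585).
The mode of Inverse-Gamma(a, b) is b/(a+1) = 29.585/9 ≈ 3.2872.

σ̂²_MAP = 3.2872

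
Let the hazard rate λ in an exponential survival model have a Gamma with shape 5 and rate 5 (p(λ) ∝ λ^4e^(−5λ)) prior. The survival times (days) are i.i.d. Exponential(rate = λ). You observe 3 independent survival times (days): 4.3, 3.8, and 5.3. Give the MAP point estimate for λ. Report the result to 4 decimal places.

λ̂_MAP = 0.3804

The Exponential(rate=λ) likelihood is ∝ λ^n e^(−λΣtᵢ). Here n = 3 and Σtᵢ = 4.3 + 3.8 + 5.3 = 13.4.
Posterior ∝ λ^4e^(−5λ) · λ^3e^(−13.4λ) = λ^7e^(−18.4λ), i.e. Gamma(8, 18.4).
Mode = (a−1)/b = 7/18.4 ≈ 0.3804.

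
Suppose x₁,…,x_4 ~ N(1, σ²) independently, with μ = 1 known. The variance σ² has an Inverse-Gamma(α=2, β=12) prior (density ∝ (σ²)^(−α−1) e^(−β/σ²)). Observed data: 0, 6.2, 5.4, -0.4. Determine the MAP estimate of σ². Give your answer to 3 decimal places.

σ̂²_MAP = 7.336

Sum of squared deviations about the known mean: SS = (0−1)² + (6.2−1)² + (5.4−1)² + (-0.4−1)² = 49.36.
The Normal likelihood contributes (σ²)^(−n/2) exp(−SS/(2σ²)), so the posterior is Inverse-Gamma(α + n/2, β + SS/2) = Inverse-Gamma(4, 36.68).
The mode of Inverse-Gamma(a, b) is b/(a+1) = 36.68/5 ≈ 7.336.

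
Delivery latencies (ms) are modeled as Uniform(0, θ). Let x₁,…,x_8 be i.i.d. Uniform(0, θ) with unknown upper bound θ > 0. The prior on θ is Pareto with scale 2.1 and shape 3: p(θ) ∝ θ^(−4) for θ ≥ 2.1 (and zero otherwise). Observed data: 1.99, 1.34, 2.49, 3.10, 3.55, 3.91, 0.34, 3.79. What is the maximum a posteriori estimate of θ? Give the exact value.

θ̂_MAP = 3.91

The Uniform(0, θ) likelihood is θ^(−n) for θ ≥ max(xᵢ), zero otherwise. Here max(xᵢ) = 3.91.
Posterior ∝ θ^(−4) · θ^(−8) = θ^(−12) on θ ≥ max(2.1, 3.91) = 3.91.
This density is strictly decreasing in θ, so the posterior mode lies at the lower boundary of the support.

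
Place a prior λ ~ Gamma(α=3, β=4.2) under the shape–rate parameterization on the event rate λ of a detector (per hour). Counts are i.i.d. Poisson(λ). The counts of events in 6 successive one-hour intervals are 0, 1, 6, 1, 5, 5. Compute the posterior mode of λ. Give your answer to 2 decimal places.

Σxᵢ = 0+1+6+1+5+5 = 18, with n = 6.
Posterior ∝ λ^2e^(−4.2λ) · λ^18e^(−6λ) = λ^20e^(−10.2λ), i.e. Gamma(shape=21, rate=10.2).
The mode of a Gamma(a, b) with a ≥ 1 (shape–rate) is (a−1)/b = 20/10.2 ≈ 1.96.

λ̂_MAP = 1.96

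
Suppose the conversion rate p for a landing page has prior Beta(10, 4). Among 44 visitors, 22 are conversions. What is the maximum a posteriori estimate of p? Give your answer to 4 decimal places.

p̂_MAP = 0.5536

Prior: Beta(10, 4).
Data: 22 successes in 44 trials. The binomial likelihood contributes p^22(1−p)^22, so the posterior is Beta(10+22, 4+22) = Beta(32, 26).
For Beta(a, b) with a, b > 1 the mode is (a−1)/(a+b−2) = 31/56 ≈ 0.5536.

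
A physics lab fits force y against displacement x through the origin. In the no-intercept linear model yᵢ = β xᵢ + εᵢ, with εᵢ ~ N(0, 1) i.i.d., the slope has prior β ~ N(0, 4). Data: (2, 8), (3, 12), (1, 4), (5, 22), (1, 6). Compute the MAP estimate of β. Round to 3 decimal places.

log p(β | y) = −Σ(yᵢ − βxᵢ)²/(2·1) − β²/(2·4) + const.
Setting the derivative to zero: Σxᵢ(yᵢ − βxᵢ)/1 − β/4 = 0, so β = Σxᵢyᵢ / (Σxᵢ² + σ²/τ²).
Σxᵢyᵢ = 2·8 + 3·12 + 1·4 + 5·22 + 1·6 = 172; Σxᵢ² = 40; σ²/τ² = 0.25.
β̂_MAP = 172 / (40 + 0.25) = 172/40.25 ≈ 4.273.

β̂_MAP = 4.273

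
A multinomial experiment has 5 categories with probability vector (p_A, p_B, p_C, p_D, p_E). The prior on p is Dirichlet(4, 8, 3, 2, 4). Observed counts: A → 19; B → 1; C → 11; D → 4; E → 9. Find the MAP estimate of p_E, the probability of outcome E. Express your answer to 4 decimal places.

MAP estimate of p_E = 0.2000

The posterior is Dirichlet(αᵢ + nᵢ) = Dirichlet(23, 9, 14, 6, 13).
For a Dirichlet(a₁,…,a_K) with all aᵢ > 1, the mode has j-th component (aⱼ − 1)/(Σaᵢ − K).
Here Σaᵢ = 65 and K = 5, so p_E = (13 − 1)/(65 − 5) = 12/60 ≈ 0.2000.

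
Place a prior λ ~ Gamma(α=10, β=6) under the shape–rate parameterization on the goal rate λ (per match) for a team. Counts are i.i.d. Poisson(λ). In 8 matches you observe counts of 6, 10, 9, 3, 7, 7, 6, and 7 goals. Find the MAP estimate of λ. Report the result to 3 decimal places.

λ̂_MAP = 4.571

Σxᵢ = 6+10+9+3+7+7+6+7 = 55, with n = 8.
Posterior ∝ λ^9e^(−6λ) · λ^55e^(−8λ) = λ^64e^(−14λ), i.e. Gamma(shape=65, rate=14).
The mode of a Gamma(a, b) with a ≥ 1 (shape–rate) is (a−1)/b = 64/14 ≈ 4.571.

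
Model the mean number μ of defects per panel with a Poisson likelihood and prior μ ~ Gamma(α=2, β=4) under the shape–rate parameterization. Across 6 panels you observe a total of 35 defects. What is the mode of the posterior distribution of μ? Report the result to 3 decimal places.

Σxᵢ = 35, n = 6.
Posterior ∝ μe^(−4μ) · μ^35e^(−6μ) = μ^36e^(−10μ), i.e. Gamma(shape=37, rate=10).
The mode of a Gamma(a, b) with a ≥ 1 (shape–rate) is (a−1)/b = 36/10 ≈ 3.600.

μ̂_MAP = 3.600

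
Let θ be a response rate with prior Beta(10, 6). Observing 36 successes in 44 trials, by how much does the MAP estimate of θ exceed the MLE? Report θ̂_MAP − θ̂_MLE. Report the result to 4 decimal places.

Posterior is Beta(46, 14); MAP = (46−1)/(60−2) = 45/58 ≈ 0.77586.
MLE ignores the prior: θ̂_MLE = k/n = 36/44 ≈ 0.81818.
Difference = 45/58 − 36/44 = -27/638 ≈ -0.0423.

MAP − MLE = -0.0423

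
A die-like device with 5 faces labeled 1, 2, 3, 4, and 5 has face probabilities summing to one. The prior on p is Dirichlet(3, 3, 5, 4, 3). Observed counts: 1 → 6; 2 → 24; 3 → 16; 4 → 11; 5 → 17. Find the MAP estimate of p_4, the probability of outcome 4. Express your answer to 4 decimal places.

MAP estimate: 0.1609

The posterior is Dirichlet(αᵢ + nᵢ) = Dirichlet(9, 27, 21, 15, 20).
For a Dirichlet(a₁,…,a_K) with all aᵢ > 1, the mode has j-th component (aⱼ − 1)/(Σaᵢ − K).
Here Σaᵢ = 92 and K = 5, so p_4 = (15 − 1)/(92 − 5) = 14/87 ≈ 0.1609.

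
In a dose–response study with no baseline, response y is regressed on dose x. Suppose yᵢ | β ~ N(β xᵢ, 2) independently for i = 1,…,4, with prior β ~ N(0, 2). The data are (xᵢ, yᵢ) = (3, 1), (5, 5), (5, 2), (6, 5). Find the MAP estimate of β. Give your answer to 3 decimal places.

β̂_MAP = 0.708

log p(β | y) = −Σ(yᵢ − βxᵢ)²/(2·2) − β²/(2·2) + const.
Setting the derivative to zero: Σxᵢ(yᵢ − βxᵢ)/2 − β/2 = 0, so β = Σxᵢyᵢ / (Σxᵢ² + σ²/τ²).
Σxᵢyᵢ = 3·1 + 5·5 + 5·2 + 6·5 = 68; Σxᵢ² = 95; σ²/τ² = 1.
β̂_MAP = 68 / (95 + 1) = 68/96 ≈ 0.708.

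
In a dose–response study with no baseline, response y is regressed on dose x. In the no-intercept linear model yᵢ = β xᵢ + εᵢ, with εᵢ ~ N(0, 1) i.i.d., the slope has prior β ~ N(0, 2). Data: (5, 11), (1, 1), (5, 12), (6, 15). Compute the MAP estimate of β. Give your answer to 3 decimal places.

β̂_MAP = 2.354

log p(β | y) = −Σ(yᵢ − βxᵢ)²/(2·1) − β²/(2·2) + const.
Setting the derivative to zero: Σxᵢ(yᵢ − βxᵢ)/1 − β/2 = 0, so β = Σxᵢyᵢ / (Σxᵢ² + σ²/τ²).
Σxᵢyᵢ = 5·11 + 1·1 + 5·12 + 6·15 = 206; Σxᵢ² = 87; σ²/τ² = 0.5.
β̂_MAP = 206 / (87 + 0.5) = 206/87.5 ≈ 2.354.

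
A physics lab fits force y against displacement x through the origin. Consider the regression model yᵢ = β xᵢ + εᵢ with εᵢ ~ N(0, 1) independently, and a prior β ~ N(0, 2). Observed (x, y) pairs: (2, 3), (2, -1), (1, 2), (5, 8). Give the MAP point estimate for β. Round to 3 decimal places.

log p(β | y) = −Σ(yᵢ − βxᵢ)²/(2·1) − β²/(2·2) + const.
Setting the derivative to zero: Σxᵢ(yᵢ − βxᵢ)/1 − β/2 = 0, so β = Σxᵢyᵢ / (Σxᵢ² + σ²/τ²).
Σxᵢyᵢ = 2·3 + 2·(-1) + 1·2 + 5·8 = 46; Σxᵢ² = 34; σ²/τ² = 0.5.
β̂_MAP = 46 / (34 + 0.5) = 46/34.5 ≈ 1.333.

β̂_MAP = 1.333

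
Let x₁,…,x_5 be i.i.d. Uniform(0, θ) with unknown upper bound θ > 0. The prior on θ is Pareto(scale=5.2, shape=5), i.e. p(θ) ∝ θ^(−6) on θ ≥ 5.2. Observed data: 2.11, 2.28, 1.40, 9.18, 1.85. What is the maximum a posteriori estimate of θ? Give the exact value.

The Uniform(0, θ) likelihood is θ^(−n) for θ ≥ max(xᵢ), zero otherwise. Here max(xᵢ) = 9.18.
Posterior ∝ θ^(−6) · θ^(−5) = θ^(−11) on θ ≥ max(5.2, 9.18) = 9.18.
This density is strictly decreasing in θ, so the posterior mode lies at the lower boundary of the support.

θ̂_MAP = 9.18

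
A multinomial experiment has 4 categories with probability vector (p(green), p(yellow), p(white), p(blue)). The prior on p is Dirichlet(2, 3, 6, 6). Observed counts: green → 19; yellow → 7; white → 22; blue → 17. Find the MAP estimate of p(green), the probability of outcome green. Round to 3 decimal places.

MAP estimate of p(green) = 0.256

The posterior is Dirichlet(αᵢ + nᵢ) = Dirichlet(21, 10, 28, 23).
For a Dirichlet(a₁,…,a_K) with all aᵢ > 1, the mode has j-th component (aⱼ − 1)/(Σaᵢ − K).
Here Σaᵢ = 82 and K = 4, so p(green) = (21 − 1)/(82 − 4) = 20/78 ≈ 0.256.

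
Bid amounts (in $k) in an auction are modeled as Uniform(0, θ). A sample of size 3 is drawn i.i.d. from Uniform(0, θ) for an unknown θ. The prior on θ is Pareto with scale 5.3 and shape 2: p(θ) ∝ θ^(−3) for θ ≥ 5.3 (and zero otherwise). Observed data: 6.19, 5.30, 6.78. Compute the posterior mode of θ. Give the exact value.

θ̂_MAP = 6.78

The Uniform(0, θ) likelihood is θ^(−n) for θ ≥ max(xᵢ), zero otherwise. Here max(xᵢ) = 6.78.
Posterior ∝ θ^(−3) · θ^(−3) = θ^(−6) on θ ≥ max(5.3, 6.78) = 6.78.
This density is strictly decreasing in θ, so the posterior mode lies at the lower boundary of the support.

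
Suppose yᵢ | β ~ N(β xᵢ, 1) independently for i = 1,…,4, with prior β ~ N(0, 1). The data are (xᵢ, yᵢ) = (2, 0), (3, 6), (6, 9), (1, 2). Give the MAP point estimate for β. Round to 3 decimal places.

β̂_MAP = 1.451

log p(β | y) = −Σ(yᵢ − βxᵢ)²/(2·1) − β²/(2·1) + const.
Setting the derivative to zero: Σxᵢ(yᵢ − βxᵢ)/1 − β/1 = 0, so β = Σxᵢyᵢ / (Σxᵢ² + σ²/τ²).
Σxᵢyᵢ = 2·0 + 3·6 + 6·9 + 1·2 = 74; Σxᵢ² = 50; σ²/τ² = 1.
β̂_MAP = 74 / (50 + 1) = 74/51 ≈ 1.451.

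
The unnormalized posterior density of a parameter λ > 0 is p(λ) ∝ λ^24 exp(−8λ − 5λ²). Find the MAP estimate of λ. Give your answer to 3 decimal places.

λ̂_MAP = 1.200

ℓ'(λ) = 24/λ − 8 − 10λ. Setting this to zero and multiplying by λ: 10λ² + 8λ − 24 = 0.
λ = (−8 + √(8² + 4·10·24)) / (2·10) = (−8 + √1024) / 20 = (−8 + 32)/20 = 6/5.
ℓ''(λ) = −24/λ² − 10 < 0, confirming a maximum.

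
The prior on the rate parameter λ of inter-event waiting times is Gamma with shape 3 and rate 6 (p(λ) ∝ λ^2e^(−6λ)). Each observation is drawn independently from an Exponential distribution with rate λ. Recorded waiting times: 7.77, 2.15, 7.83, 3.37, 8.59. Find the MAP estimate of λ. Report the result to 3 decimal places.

λ̂_MAP = 0.196

The Exponential(rate=λ) likelihood is ∝ λ^n e^(−λΣtᵢ). Here n = 5 and Σtᵢ = 7.77 + 2.15 + 7.83 + 3.37 + 8.59 = 29.71.
Posterior ∝ λ^2e^(−6λ) · λ^5e^(−29.71λ) = λ^7e^(−35.71λ), i.e. Gamma(8, 35.71).
Mode = (a−1)/b = 7/35.71 ≈ 0.196.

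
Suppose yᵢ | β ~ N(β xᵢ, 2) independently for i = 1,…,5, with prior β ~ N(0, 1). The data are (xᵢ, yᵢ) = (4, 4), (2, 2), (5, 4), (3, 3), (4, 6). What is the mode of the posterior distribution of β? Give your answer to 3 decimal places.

β̂_MAP = 1.014

log p(β | y) = −Σ(yᵢ − βxᵢ)²/(2·2) − β²/(2·1) + const.
Setting the derivative to zero: Σxᵢ(yᵢ − βxᵢ)/2 − β/1 = 0, so β = Σxᵢyᵢ / (Σxᵢ² + σ²/τ²).
Σxᵢyᵢ = 4·4 + 2·2 + 5·4 + 3·3 + 4·6 = 73; Σxᵢ² = 70; σ²/τ² = 2.
β̂_MAP = 73 / (70 + 2) = 73/72 ≈ 1.014.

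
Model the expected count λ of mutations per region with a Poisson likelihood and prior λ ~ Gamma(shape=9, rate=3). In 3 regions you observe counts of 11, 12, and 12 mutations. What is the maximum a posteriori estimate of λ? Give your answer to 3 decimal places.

λ̂_MAP = 7.167

Σxᵢ = 11+12+12 = 35, with n = 3.
Posterior ∝ λ^8e^(−3λ) · λ^35e^(−3λ) = λ^43e^(−6λ), i.e. Gamma(shape=44, rate=6).
The mode of a Gamma(a, b) with a ≥ 1 (shape–rate) is (a−1)/b = 43/6 ≈ 7.167.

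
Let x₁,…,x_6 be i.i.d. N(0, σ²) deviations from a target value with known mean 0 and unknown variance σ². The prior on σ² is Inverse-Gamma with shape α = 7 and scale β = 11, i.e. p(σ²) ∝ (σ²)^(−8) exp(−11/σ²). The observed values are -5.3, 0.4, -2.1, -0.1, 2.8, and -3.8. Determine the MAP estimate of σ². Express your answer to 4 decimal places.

Sum of squared deviations about the known mean: SS = (-5.3−0)² + (0.4−0)² + (-2.1−0)² + (-0.1−0)² + (2.8−0)² + (-3.8−0)² = 54.95.
The Normal likelihood contributes (σ²)^(−n/2) exp(−SS/(2σ²)), so the posterior is Inverse-Gamma(α + n/2, β + SS/2) = Inverse-Gamma(10, 38.475).
The mode of Inverse-Gamma(a, b) is b/(a+1) = 38.475/11 ≈ 3.4977.

σ̂²_MAP = 3.4977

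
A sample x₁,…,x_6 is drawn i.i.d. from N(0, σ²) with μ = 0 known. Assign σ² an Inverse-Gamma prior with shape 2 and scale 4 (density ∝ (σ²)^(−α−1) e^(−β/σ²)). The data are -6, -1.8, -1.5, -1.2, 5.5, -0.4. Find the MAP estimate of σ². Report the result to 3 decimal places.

Sum of squared deviations about the known mean: SS = (-6−0)² + (-1.8−0)² + (-1.5−0)² + (-1.2−0)² + (5.5−0)² + (-0.4−0)² = 73.34.
The Normal likelihood contributes (σ²)^(−n/2) exp(−SS/(2σ²)), so the posterior is Inverse-Gamma(α + n/2, β + SS/2) = Inverse-Gamma(5, 40.67).
The mode of Inverse-Gamma(a, b) is b/(a+1) = 40.67/6 ≈ 6.778.

σ̂²_MAP = 6.778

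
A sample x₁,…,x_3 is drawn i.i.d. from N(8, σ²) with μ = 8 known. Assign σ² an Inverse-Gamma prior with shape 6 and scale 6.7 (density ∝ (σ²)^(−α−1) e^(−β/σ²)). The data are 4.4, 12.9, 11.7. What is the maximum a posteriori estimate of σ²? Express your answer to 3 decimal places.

σ̂²_MAP = 3.768

Sum of squared deviations about the known mean: SS = (4.4−8)² + (12.9−8)² + (11.7−8)² = 50.66.
The Normal likelihood contributes (σ²)^(−n/2) exp(−SS/(2σ²)), so the posterior is Inverse-Gamma(α + n/2, β + SS/2) = Inverse-Gamma(7.5, 32.03).
The mode of Inverse-Gamma(a, b) is b/(a+1) = 32.03/8.5 ≈ 3.768.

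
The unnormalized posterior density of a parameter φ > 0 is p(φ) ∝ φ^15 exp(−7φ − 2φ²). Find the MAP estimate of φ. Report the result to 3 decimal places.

φ̂_MAP = 1.250

ℓ'(φ) = 15/φ − 7 − 4φ. Setting this to zero and multiplying by φ: 4φ² + 7φ − 15 = 0.
φ = (−7 + √(7² + 4·4·15)) / (2·4) = (−7 + √289) / 8 = (−7 + 17)/8 = 5/4.
ℓ''(φ) = −15/φ² − 4 < 0, confirming a maximum.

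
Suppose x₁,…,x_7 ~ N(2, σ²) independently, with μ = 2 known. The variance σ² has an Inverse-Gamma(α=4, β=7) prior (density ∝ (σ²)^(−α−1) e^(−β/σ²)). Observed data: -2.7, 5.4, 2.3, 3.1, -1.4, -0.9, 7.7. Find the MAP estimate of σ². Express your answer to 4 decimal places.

Sum of squared deviations about the known mean: SS = (-2.7−2)² + (5.4−2)² + (2.3−2)² + (3.1−2)² + (-1.4−2)² + (-0.9−2)² + (7.7−2)² = 87.41.
The Normal likelihood contributes (σ²)^(−n/2) exp(−SS/(2σ²)), so the posterior is Inverse-Gamma(α + n/2, β + SS/2) = Inverse-Gamma(7.5, 50.705).
The mode of Inverse-Gamma(a, b) is b/(a+1) = 50.705/8.5 ≈ 5.9653.

σ̂²_MAP = 5.9653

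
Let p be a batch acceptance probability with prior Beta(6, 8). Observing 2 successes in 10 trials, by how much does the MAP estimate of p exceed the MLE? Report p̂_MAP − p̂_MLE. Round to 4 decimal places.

Posterior is Beta(8, 16); MAP = (8−1)/(24−2) = 7/22 ≈ 0.31818.
MLE ignores the prior: p̂_MLE = k/n = 2/10 ≈ 0.20000.
Difference = 7/22 − 2/10 = 13/110 ≈ 0.1182.

MAP − MLE = 0.1182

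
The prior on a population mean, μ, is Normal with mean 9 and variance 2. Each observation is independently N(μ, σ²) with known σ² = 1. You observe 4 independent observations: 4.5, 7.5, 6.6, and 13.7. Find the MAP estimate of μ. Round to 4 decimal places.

μ̂_MAP = 8.1778

n = 4; x̄ = (4.5 + 7.5 + 6.6 + 13.7)/4 = 32.3/4 = 8.075.
For a Normal prior and Normal likelihood with known variance, the posterior is Normal; its mode equals its mean, the precision-weighted average.
Prior precision 1/σ₀² = 1/2 = 0.5; data precision n/σ² = 4/1 = 4.
μ̂ = (0.5·9 + 4·8.075) / (0.5 + 4) = 36.8/4.5 = 368/45 ≈ 8.1778.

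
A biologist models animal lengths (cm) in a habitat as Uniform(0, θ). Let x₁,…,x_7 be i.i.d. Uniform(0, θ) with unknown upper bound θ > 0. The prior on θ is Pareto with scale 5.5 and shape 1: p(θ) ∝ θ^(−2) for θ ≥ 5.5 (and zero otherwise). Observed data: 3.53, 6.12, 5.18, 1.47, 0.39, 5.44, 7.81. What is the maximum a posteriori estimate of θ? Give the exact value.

θ̂_MAP = 7.81

The Uniform(0, θ) likelihood is θ^(−n) for θ ≥ max(xᵢ), zero otherwise. Here max(xᵢ) = 7.81.
Posterior ∝ θ^(−2) · θ^(−7) = θ^(−9) on θ ≥ max(5.5, 7.81) = 7.81.
This density is strictly decreasing in θ, so the posterior mode lies at the lower boundary of the support.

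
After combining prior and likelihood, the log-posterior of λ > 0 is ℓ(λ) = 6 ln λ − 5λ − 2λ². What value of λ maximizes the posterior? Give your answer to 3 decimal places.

λ̂_MAP = 0.750

ℓ'(λ) = 6/λ − 5 − 4λ. Setting this to zero and multiplying by λ: 4λ² + 5λ − 6 = 0.
λ = (−5 + √(5² + 4·4·6)) / (2·4) = (−5 + √121) / 8 = (−5 + 11)/8 = 3/4.
ℓ''(λ) = −6/λ² − 4 < 0, confirming a maximum.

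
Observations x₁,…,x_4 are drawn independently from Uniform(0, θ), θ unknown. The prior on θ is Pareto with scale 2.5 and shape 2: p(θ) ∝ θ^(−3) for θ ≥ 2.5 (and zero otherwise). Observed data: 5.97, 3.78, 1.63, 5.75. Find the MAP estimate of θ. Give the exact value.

The Uniform(0, θ) likelihood is θ^(−n) for θ ≥ max(xᵢ), zero otherwise. Here max(xᵢ) = 5.97.
Posterior ∝ θ^(−3) · θ^(−4) = θ^(−7) on θ ≥ max(2.5, 5.97) = 5.97.
This density is strictly decreasing in θ, so the posterior mode lies at the lower boundary of the support.

θ̂_MAP = 5.97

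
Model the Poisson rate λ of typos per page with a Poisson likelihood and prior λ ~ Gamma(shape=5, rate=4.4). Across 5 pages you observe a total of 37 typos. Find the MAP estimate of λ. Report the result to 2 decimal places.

λ̂_MAP = 4.36

Σxᵢ = 37, n = 5.
Posterior ∝ λ^4e^(−4.4λ) · λ^37e^(−5λ) = λ^41e^(−9.4λ), i.e. Gamma(shape=42, rate=9.4).
The mode of a Gamma(a, b) with a ≥ 1 (shape–rate) is (a−1)/b = 41/9.4 ≈ 4.36.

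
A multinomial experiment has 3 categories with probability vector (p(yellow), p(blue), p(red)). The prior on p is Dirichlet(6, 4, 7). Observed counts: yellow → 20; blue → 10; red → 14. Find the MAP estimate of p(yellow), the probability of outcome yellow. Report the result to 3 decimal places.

MAP estimate of p(yellow) = 0.431

The posterior is Dirichlet(αᵢ + nᵢ) = Dirichlet(26, 14, 21).
For a Dirichlet(a₁,…,a_K) with all aᵢ > 1, the mode has j-th component (aⱼ − 1)/(Σaᵢ − K).
Here Σaᵢ = 61 and K = 3, so p(yellow) = (26 − 1)/(61 − 3) = 25/58 ≈ 0.431.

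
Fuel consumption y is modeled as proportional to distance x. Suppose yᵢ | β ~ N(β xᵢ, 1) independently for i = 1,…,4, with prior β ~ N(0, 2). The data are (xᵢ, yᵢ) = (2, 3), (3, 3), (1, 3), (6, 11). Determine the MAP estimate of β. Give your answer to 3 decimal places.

log p(β | y) = −Σ(yᵢ − βxᵢ)²/(2·1) − β²/(2·2) + const.
Setting the derivative to zero: Σxᵢ(yᵢ − βxᵢ)/1 − β/2 = 0, so β = Σxᵢyᵢ / (Σxᵢ² + σ²/τ²).
Σxᵢyᵢ = 2·3 + 3·3 + 1·3 + 6·11 = 84; Σxᵢ² = 50; σ²/τ² = 0.5.
β̂_MAP = 84 / (50 + 0.5) = 84/50.5 ≈ 1.663.

β̂_MAP = 1.663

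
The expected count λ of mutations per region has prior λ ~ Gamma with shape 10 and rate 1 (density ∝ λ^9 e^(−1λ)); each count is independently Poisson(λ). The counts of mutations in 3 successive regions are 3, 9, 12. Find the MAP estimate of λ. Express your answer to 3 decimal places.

λ̂_MAP = 8.250

Σxᵢ = 3+9+12 = 24, with n = 3.
Posterior ∝ λ^9e^(−1λ) · λ^24e^(−3λ) = λ^33e^(−4λ), i.e. Gamma(shape=34, rate=4).
The mode of a Gamma(a, b) with a ≥ 1 (shape–rate) is (a−1)/b = 33/4 ≈ 8.250.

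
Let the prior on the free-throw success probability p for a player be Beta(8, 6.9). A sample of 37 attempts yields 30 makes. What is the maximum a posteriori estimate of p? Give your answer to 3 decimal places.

Prior: Beta(8, 6.9).
Data: 30 successes in 37 trials. The binomial likelihood contributes p^30(1−p)^7, so the posterior is Beta(8+30, 6.9+7) = Beta(38, 13.9).
For Beta(a, b) with a, b > 1 the mode is (a−1)/(a+b−2) = 37/49.9 ≈ 0.741.

p̂_MAP = 0.741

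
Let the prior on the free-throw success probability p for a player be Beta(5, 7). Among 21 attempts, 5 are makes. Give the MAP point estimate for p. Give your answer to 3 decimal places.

p̂_MAP = 0.290

Prior: Beta(5, 7).
Data: 5 successes in 21 trials. The binomial likelihood contributes p^5(1−p)^16, so the posterior is Beta(5+5, 7+16) = Beta(10, 23).
For Beta(a, b) with a, b > 1 the mode is (a−1)/(a+b−2) = 9/31 ≈ 0.290.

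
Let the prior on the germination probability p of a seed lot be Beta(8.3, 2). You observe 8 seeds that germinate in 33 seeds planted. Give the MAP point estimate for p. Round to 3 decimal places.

Prior: Beta(8.3, 2).
Data: 8 successes in 33 trials. The binomial likelihood contributes p^8(1−p)^25, so the posterior is Beta(8.3+8, 2+25) = Beta(16.3, 27).
For Beta(a, b) with a, b > 1 the mode is (a−1)/(a+b−2) = 15.3/41.3 ≈ 0.370.

p̂_MAP = 0.370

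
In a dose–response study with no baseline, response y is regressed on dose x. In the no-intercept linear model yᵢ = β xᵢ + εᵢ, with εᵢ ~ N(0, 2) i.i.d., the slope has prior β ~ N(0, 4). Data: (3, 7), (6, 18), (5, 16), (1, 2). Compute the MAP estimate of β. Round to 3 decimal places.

log p(β | y) = −Σ(yᵢ − βxᵢ)²/(2·2) − β²/(2·4) + const.
Setting the derivative to zero: Σxᵢ(yᵢ − βxᵢ)/2 − β/4 = 0, so β = Σxᵢyᵢ / (Σxᵢ² + σ²/τ²).
Σxᵢyᵢ = 3·7 + 6·18 + 5·16 + 1·2 = 211; Σxᵢ² = 71; σ²/τ² = 0.5.
β̂_MAP = 211 / (71 + 0.5) = 211/71.5 ≈ 2.951.

β̂_MAP = 2.951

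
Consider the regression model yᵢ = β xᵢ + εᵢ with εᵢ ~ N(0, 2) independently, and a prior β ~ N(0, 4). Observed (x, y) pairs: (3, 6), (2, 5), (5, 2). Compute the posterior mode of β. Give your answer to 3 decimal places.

β̂_MAP = 0.987

log p(β | y) = −Σ(yᵢ − βxᵢ)²/(2·2) − β²/(2·4) + const.
Setting the derivative to zero: Σxᵢ(yᵢ − βxᵢ)/2 − β/4 = 0, so β = Σxᵢyᵢ / (Σxᵢ² + σ²/τ²).
Σxᵢyᵢ = 3·6 + 2·5 + 5·2 = 38; Σxᵢ² = 38; σ²/τ² = 0.5.
β̂_MAP = 38 / (38 + 0.5) = 38/38.5 ≈ 0.987.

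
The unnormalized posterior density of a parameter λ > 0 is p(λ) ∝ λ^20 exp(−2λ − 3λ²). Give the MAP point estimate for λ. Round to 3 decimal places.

λ̂_MAP = 1.667

ℓ'(λ) = 20/λ − 2 − 6λ. Setting this to zero and multiplying by λ: 6λ² + 2λ − 20 = 0.
λ = (−2 + √(2² + 4·6·20)) / (2·6) = (−2 + √484) / 12 = (−2 + 22)/12 = 5/3.
ℓ''(λ) = −20/λ² − 6 < 0, confirming a maximum.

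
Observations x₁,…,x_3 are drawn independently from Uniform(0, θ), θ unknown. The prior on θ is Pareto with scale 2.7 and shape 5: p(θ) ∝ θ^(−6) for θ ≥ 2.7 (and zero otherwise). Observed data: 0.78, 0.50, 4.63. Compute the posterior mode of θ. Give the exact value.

θ̂_MAP = 4.63

The Uniform(0, θ) likelihood is θ^(−n) for θ ≥ max(xᵢ), zero otherwise. Here max(xᵢ) = 4.63.
Posterior ∝ θ^(−6) · θ^(−3) = θ^(−9) on θ ≥ max(2.7, 4.63) = 4.63.
This density is strictly decreasing in θ, so the posterior mode lies at the lower boundary of the support.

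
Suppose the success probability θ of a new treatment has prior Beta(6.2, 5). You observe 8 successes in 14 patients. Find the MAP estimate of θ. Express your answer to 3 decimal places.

Prior: Beta(6.2, 5).
Data: 8 successes in 14 trials. The binomial likelihood contributes θ^8(1−θ)^6, so the posterior is Beta(6.2+8, 5+6) = Beta(14.2, 11).
For Beta(a, b) with a, b > 1 the mode is (a−1)/(a+b−2) = 13.2/23.2 ≈ 0.569.

θ̂_MAP = 0.569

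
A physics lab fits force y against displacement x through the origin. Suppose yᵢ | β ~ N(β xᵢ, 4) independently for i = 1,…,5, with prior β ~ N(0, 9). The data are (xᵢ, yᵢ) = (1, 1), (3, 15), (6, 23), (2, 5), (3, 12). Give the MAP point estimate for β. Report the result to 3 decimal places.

log p(β | y) = −Σ(yᵢ − βxᵢ)²/(2·4) − β²/(2·9) + const.
Setting the derivative to zero: Σxᵢ(yᵢ − βxᵢ)/4 − β/9 = 0, so β = Σxᵢyᵢ / (Σxᵢ² + σ²/τ²).
Σxᵢyᵢ = 1·1 + 3·15 + 6·23 + 2·5 + 3·12 = 230; Σxᵢ² = 59; σ²/τ² = 4/9.
β̂_MAP = 230 / (59 + 4/9) = 230/(535/9) = 414/107 ≈ 3.869.

β̂_MAP = 3.869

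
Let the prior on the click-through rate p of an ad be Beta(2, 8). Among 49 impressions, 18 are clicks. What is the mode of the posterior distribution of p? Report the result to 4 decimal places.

Prior: Beta(2, 8).
Data: 18 successes in 49 trials. The binomial likelihood contributes p^18(1−p)^31, so the posterior is Beta(2+18, 8+31) = Beta(20, 39).
For Beta(a, b) with a, b > 1 the mode is (a−1)/(a+b−2) = 19/57 ≈ 0.3333.

p̂_MAP = 0.3333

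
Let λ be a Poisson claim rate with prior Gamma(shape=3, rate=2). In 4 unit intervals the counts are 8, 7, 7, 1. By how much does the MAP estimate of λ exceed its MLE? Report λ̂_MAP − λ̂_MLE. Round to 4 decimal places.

Σxᵢ = 23. Posterior is Gamma(26, 6); MAP = (26−1)/6 = 25/6 ≈ 4.16667.
MLE = x̄ = 23/4 ≈ 5.75000.
Difference = 25/6 − 23/4 = -19/12 ≈ -1.5833.

MAP − MLE = -1.5833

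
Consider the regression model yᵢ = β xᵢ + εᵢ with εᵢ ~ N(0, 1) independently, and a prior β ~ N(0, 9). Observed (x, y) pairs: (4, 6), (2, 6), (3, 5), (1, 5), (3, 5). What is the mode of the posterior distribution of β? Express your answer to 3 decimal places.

log p(β | y) = −Σ(yᵢ − βxᵢ)²/(2·1) − β²/(2·9) + const.
Setting the derivative to zero: Σxᵢ(yᵢ − βxᵢ)/1 − β/9 = 0, so β = Σxᵢyᵢ / (Σxᵢ² + σ²/τ²).
Σxᵢyᵢ = 4·6 + 2·6 + 3·5 + 1·5 + 3·5 = 71; Σxᵢ² = 39; σ²/τ² = 1/9.
β̂_MAP = 71 / (39 + 1/9) = 71/(352/9) = 639/352 ≈ 1.815.

β̂_MAP = 1.815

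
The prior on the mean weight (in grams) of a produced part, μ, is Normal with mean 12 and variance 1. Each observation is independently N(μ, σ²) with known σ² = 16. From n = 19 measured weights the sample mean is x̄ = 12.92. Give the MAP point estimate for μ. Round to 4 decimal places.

n = 19, x̄ = 12.92.
For a Normal prior and Normal likelihood with known variance, the posterior is Normal; its mode equals its mean, the precision-weighted average.
Prior precision 1/σ₀² = 1/1 = 1; data precision n/σ² = 19/16 = 1.1875.
μ̂ = (1·12 + 1.1875·12.92) / (1 + 1.1875) = 27.3425/2.1875 = 10937/875 ≈ 12.4994.

μ̂_MAP = 12.4994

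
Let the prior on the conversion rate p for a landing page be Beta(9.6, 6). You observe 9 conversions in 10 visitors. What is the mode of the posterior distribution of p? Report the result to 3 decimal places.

Prior: Beta(9.6, 6).
Data: 9 successes in 10 trials. The binomial likelihood contributes p^9(1−p)^1, so the posterior is Beta(9.6+9, 6+1) = Beta(18.6, 7).
For Beta(a, b) with a, b > 1 the mode is (a−1)/(a+b−2) = 17.6/23.6 ≈ 0.746.

p̂_MAP = 0.746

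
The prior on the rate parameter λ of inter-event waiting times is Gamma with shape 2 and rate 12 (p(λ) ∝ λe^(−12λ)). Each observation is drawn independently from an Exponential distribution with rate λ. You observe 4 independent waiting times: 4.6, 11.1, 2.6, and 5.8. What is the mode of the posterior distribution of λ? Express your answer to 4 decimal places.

λ̂_MAP = 0.1385

The Exponential(rate=λ) likelihood is ∝ λ^n e^(−λΣtᵢ). Here n = 4 and Σtᵢ = 4.6 + 11.1 + 2.6 + 5.8 = 24.1.
Posterior ∝ λe^(−12λ) · λ^4e^(−24.1λ) = λ^5e^(−36.1λ), i.e. Gamma(6, 36.1).
Mode = (a−1)/b = 5/36.1 ≈ 0.1385.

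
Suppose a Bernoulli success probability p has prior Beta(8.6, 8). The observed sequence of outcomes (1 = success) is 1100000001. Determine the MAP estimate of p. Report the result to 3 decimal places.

Prior: Beta(8.6, 8).
Data: 3 successes in 10 trials (from the sequence). The binomial likelihood contributes p^3(1−p)^7, so the posterior is Beta(8.6+3, 8+7) = Beta(11.6, 15).
For Beta(a, b) with a, b > 1 the mode is (a−1)/(a+b−2) = 10.6/24.6 ≈ 0.431.

p̂_MAP = 0.431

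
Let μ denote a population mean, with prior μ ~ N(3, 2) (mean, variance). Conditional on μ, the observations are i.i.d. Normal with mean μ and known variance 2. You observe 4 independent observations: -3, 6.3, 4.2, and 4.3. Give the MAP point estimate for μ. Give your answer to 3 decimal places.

μ̂_MAP = 2.960

n = 4; x̄ = ((-3) + 6.3 + 4.2 + 4.3)/4 = 11.8/4 = 2.95.
For a Normal prior and Normal likelihood with known variance, the posterior is Normal; its mode equals its mean, the precision-weighted average.
Prior precision 1/σ₀² = 1/2 = 0.5; data precision n/σ² = 4/2 = 2.
μ̂ = (0.5·3 + 2·2.95) / (0.5 + 2) = 7.4/2.5 = 2.960.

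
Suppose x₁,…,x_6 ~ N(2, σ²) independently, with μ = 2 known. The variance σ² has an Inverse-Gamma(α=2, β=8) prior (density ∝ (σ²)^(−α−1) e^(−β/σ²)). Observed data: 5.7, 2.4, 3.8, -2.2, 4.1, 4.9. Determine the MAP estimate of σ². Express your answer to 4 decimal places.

Sum of squared deviations about the known mean: SS = (5.7−2)² + (2.4−2)² + (3.8−2)² + (-2.2−2)² + (4.1−2)² + (4.9−2)² = 47.55.
The Normal likelihood contributes (σ²)^(−n/2) exp(−SS/(2σ²)), so the posterior is Inverse-Gamma(α + n/2, β + SS/2) = Inverse-Gamma(5, 31.775).
The mode of Inverse-Gamma(a, b) is b/(a+1) = 31.775/6 ≈ 5.2958.

σ̂²_MAP = 5.2958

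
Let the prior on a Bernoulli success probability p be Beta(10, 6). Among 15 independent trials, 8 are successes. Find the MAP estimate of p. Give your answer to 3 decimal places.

Prior: Beta(10, 6).
Data: 8 successes in 15 trials. The binomial likelihood contributes p^8(1−p)^7, so the posterior is Beta(10+8, 6+7) = Beta(18, 13).
For Beta(a, b) with a, b > 1 the mode is (a−1)/(a+b−2) = 17/29 ≈ 0.586.

p̂_MAP = 0.586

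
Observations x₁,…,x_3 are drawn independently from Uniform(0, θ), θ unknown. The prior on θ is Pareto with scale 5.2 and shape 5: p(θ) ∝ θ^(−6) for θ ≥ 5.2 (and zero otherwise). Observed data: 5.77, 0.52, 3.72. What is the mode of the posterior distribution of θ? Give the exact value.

θ̂_MAP = 5.77

The Uniform(0, θ) likelihood is θ^(−n) for θ ≥ max(xᵢ), zero otherwise. Here max(xᵢ) = 5.77.
Posterior ∝ θ^(−6) · θ^(−3) = θ^(−9) on θ ≥ max(5.2, 5.77) = 5.77.
This density is strictly decreasing in θ, so the posterior mode lies at the lower boundary of the support.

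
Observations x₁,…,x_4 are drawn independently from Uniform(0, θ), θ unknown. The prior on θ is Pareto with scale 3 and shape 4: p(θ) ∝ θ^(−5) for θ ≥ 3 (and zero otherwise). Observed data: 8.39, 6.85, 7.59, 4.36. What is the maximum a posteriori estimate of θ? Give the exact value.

θ̂_MAP = 8.39

The Uniform(0, θ) likelihood is θ^(−n) for θ ≥ max(xᵢ), zero otherwise. Here max(xᵢ) = 8.39.
Posterior ∝ θ^(−5) · θ^(−4) = θ^(−9) on θ ≥ max(3, 8.39) = 8.39.
This density is strictly decreasing in θ, so the posterior mode lies at the lower boundary of the support.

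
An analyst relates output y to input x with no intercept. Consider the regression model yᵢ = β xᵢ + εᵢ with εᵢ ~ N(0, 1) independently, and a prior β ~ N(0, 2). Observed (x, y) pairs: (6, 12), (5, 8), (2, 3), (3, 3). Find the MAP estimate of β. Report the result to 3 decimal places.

β̂_MAP = 1.705

log p(β | y) = −Σ(yᵢ − βxᵢ)²/(2·1) − β²/(2·2) + const.
Setting the derivative to zero: Σxᵢ(yᵢ − βxᵢ)/1 − β/2 = 0, so β = Σxᵢyᵢ / (Σxᵢ² + σ²/τ²).
Σxᵢyᵢ = 6·12 + 5·8 + 2·3 + 3·3 = 127; Σxᵢ² = 74; σ²/τ² = 0.5.
β̂_MAP = 127 / (74 + 0.5) = 127/74.5 ≈ 1.705.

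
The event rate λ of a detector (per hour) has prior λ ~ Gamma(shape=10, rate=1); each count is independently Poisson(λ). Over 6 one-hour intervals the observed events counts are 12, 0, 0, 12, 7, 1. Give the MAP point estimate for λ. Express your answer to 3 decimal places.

Σxᵢ = 12+0+0+12+7+1 = 32, with n = 6.
Posterior ∝ λ^9e^(−1λ) · λ^32e^(−6λ) = λ^41e^(−7λ), i.e. Gamma(shape=42, rate=7).
The mode of a Gamma(a, b) with a ≥ 1 (shape–rate) is (a−1)/b = 41/7 ≈ 5.857.

λ̂_MAP = 5.857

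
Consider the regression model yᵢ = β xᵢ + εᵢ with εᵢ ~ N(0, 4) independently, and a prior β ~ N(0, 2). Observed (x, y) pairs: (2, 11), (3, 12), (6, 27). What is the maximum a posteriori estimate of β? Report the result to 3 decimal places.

β̂_MAP = 4.314

log p(β | y) = −Σ(yᵢ − βxᵢ)²/(2·4) − β²/(2·2) + const.
Setting the derivative to zero: Σxᵢ(yᵢ − βxᵢ)/4 − β/2 = 0, so β = Σxᵢyᵢ / (Σxᵢ² + σ²/τ²).
Σxᵢyᵢ = 2·11 + 3·12 + 6·27 = 220; Σxᵢ² = 49; σ²/τ² = 2.
β̂_MAP = 220 / (49 + 2) = 220/51 ≈ 4.314.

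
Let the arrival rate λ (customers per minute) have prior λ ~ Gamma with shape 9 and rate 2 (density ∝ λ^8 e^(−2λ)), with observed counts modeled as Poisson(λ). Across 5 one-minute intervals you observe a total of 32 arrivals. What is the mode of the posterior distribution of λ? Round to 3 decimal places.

Σxᵢ = 32, n = 5.
Posterior ∝ λ^8e^(−2λ) · λ^32e^(−5λ) = λ^40e^(−7λ), i.e. Gamma(shape=41, rate=7).
The mode of a Gamma(a, b) with a ≥ 1 (shape–rate) is (a−1)/b = 40/7 ≈ 5.714.

λ̂_MAP = 5.714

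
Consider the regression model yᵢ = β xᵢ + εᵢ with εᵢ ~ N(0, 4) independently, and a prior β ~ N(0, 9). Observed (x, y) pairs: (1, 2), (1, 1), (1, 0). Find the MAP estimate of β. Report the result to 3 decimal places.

β̂_MAP = 0.871

log p(β | y) = −Σ(yᵢ − βxᵢ)²/(2·4) − β²/(2·9) + const.
Setting the derivative to zero: Σxᵢ(yᵢ − βxᵢ)/4 − β/9 = 0, so β = Σxᵢyᵢ / (Σxᵢ² + σ²/τ²).
Σxᵢyᵢ = 1·2 + 1·1 + 1·0 = 3; Σxᵢ² = 3; σ²/τ² = 4/9.
β̂_MAP = 3 / (3 + 4/9) = 3/(31/9) = 27/31 ≈ 0.871.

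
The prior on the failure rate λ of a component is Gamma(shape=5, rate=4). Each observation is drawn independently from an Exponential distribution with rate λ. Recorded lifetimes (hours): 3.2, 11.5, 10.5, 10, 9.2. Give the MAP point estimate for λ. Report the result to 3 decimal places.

The Exponential(rate=λ) likelihood is ∝ λ^n e^(−λΣtᵢ). Here n = 5 and Σtᵢ = 3.2 + 11.5 + 10.5 + 10 + 9.2 = 44.4.
Posterior ∝ λ^4e^(−4λ) · λ^5e^(−44.4λ) = λ^9e^(−48.4λ), i.e. Gamma(10, 48.4).
Mode = (a−1)/b = 9/48.4 ≈ 0.186.

λ̂_MAP = 0.186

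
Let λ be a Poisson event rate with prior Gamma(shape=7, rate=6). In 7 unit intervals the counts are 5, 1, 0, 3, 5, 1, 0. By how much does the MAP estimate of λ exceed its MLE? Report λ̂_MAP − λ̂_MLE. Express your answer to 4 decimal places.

MAP − MLE = -0.5275

Σxᵢ = 15. Posterior is Gamma(22, 13); MAP = (22−1)/13 = 21/13 ≈ 1.61538.
MLE = x̄ = 15/7 ≈ 2.14286.
Difference = 21/13 − 15/7 = -48/91 ≈ -0.5275.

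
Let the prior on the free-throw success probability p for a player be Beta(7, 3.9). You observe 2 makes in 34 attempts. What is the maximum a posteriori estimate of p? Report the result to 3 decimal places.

p̂_MAP = 0.186

Prior: Beta(7, 3.9).
Data: 2 successes in 34 trials. The binomial likelihood contributes p^2(1−p)^32, so the posterior is Beta(7+2, 3.9+32) = Beta(9, 35.9).
For Beta(a, b) with a, b > 1 the mode is (a−1)/(a+b−2) = 8/42.9 ≈ 0.186.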